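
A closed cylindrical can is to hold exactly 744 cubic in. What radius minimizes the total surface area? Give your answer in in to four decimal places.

4.9106

With radius r and height h, πr²h = 744 so h = 744/(πr²), and S(r) = 2πr² + 2πrh = 2πr² + 2·744/r.
S'(r) = 4πr − 2·744/r² = 0 ⇒ r³ = 744/(2π), so r ≈ 4.9106 and h = 2r ≈ 9.8211.
S''(r) = 4π + 4·744/r³ > 0, so this is the minimum; S ≈ 454.5306.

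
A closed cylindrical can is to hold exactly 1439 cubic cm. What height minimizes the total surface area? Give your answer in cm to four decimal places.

12.2365

With radius r and height h, πr²h = 1439 so h = 1439/(πr²), and S(r) = 2πr² + 2πrh = 2πr² + 2·1439/r.
S'(r) = 4πr − 2·1439/r² = 0 ⇒ r³ = 1439/(2π), so r ≈ 6.1182 and h = 2r ≈ 12.2365.
S''(r) = 4π + 4·1439/r³ > 0, so this is the minimum; S ≈ 705.5943.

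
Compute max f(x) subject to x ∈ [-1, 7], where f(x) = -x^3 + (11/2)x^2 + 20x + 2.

229/2

Differentiating, f'(x) = -3x^2 + 11x + 20; whose only zero in [-1, 7] is x = 5.
Evaluating at the critical points and endpoints: f(-1) = -23/2; f(5) = 229/2; f(7) = 137/2.
Hence the absolute maximum is 229/2 at x = 5.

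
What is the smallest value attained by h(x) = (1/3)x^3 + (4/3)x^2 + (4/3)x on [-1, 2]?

h'(x) = x^2 + (8/3)x + 4/3, whose only zero in [-1, 2] is x = -2/3.
Compare values at every candidate in [-1, 2]: h(-1) = -1/3,  h(-2/3) = -32/81,  h(2) = 32/3.
The minimum over the interval is -32/81, attained at x = -2/3.

-32/81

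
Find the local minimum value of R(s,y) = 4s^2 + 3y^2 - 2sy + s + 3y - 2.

∂R/∂s = 8s - 2y + 1 = 0 and ∂R/∂y = -2s + 6y + 3 = 0, so (s, y) = (-3/11, -13/22).
The Hessian has R_{ss} = 8, R_{yy} = 6, R_{sy} = -2, giving D = 44 > 0 with R_{ss} > 0, so the point is a local minimum.
R(-3/11, -13/22) = -133/44.

-133/44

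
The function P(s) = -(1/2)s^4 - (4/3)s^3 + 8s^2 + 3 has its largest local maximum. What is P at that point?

P'(s) = -2s^3 - 4s^2 + 16s = 0 at s = -4, 0, 2.
Second-derivative test with P''(s) = -6s^2 - 8s + 16: P''(-4) = -48 < 0 ⇒ local maximum; P''(0) = 16 > 0 ⇒ local minimum; P''(2) = -24 < 0 ⇒ local maximum.
The largest local maximum is P(-4) = 265/3.

265/3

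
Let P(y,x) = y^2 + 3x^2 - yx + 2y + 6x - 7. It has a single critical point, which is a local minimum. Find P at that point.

∂P/∂y = 2y - x + 2 = 0 and ∂P/∂x = -y + 6x + 6 = 0, so (y, x) = (-18/11, -14/11).
The Hessian has P_{yy} = 2, P_{xx} = 6, P_{yx} = -1, giving D = 11 > 0 with P_{yy} > 0, so the point is a local minimum.
P(-18/11, -14/11) = -137/11.

-137/11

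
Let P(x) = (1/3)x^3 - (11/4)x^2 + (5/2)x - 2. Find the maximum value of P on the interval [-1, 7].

Differentiating, P'(x) = x^2 - (11/2)x + 5/2; which vanishes at x = 1/2 and x = 5.
Candidates: P(-1) = -91/12; P(1/2) = -67/48; P(5) = -199/12; P(7) = -59/12.
Hence the absolute maximum is -67/48 at x = 1/2.

-67/48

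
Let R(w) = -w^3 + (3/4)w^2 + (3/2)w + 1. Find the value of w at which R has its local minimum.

R'(w) = -3w^2 + (3/2)w + 3/2. Setting R'(w) = 0 gives w ∈ {-1/2, 1}.
Since R''(w) = -6w + 3/2, we get R''(-1/2) = 9/2 > 0 ⇒ local minimum; R''(1) = -9/2 < 0 ⇒ local maximum.
Thus R has its local minimum at w = -1/2, with value 9/16.

-1/2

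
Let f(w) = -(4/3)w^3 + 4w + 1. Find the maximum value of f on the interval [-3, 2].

The derivative is -4w^2 + 4, which vanishes at w = -1 and w = 1.
Evaluating at the critical points and endpoints: f(-3) = 25,  f(-1) = -5/3,  f(1) = 11/3,  f(2) = -5/3.
Hence the absolute maximum is 25 at w = -3.

25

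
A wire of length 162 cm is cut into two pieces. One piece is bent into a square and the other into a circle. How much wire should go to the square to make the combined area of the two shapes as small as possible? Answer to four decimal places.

90.7361

Let x be the length used for the square. Square side x/4; circle radius (162−x)/(2π).
A(x) = (x/4)² + π·((162−x)/(2π))² = x²/16 + (162−x)²/(4π) for 0 ≤ x ≤ 162. A'(x) = x/8 − (162−x)/(2π) = 0 gives x = 4·162/(π+4) ≈ 90.7361.
A'' = 1/8 + 1/(2π) > 0, so this gives the minimum combined area; x ≈ 90.7361 cm to the square.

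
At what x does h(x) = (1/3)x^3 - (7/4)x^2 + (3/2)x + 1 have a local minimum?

h'(x) = x^2 - (7/2)x + 3/2. Setting h'(x) = 0 gives x ∈ {1/2, 3}.
h''(x) = 2x - 7/2. h''(1/2) = -5/2 < 0 ⇒ local maximum; h''(3) = 5/2 > 0 ⇒ local minimum.
The local minimum is h(3) = -5/4.

3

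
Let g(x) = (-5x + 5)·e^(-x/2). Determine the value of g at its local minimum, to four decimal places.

Differentiating with the product rule gives g'(x) = ((5/2)x - 15/2)·e^(-x/2). Since e^(-x/2) > 0, the only critical point is x = 3.
g''(3) has the same sign as 5/2 > 0, so this is a local minimum.
g(3) = (-10)·e^(-3/2) ≈ -2.2313.

-2.2313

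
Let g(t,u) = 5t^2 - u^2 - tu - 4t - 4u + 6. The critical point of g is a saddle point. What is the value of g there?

∂g/∂t = 10t - u - 4 = 0 and ∂g/∂u = -t - 2u - 4 = 0, so (t, u) = (4/21, -44/21).
The Hessian has g_{tt} = 10, g_{uu} = -2, g_{tu} = -1, giving D = -21 < 0, so the point is a saddle point.
g(4/21, -44/21) = 206/21.

206/21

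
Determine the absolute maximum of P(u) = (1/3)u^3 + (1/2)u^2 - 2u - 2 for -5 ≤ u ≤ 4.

P'(u) = u^2 + u - 2, which vanishes at u = -2 and u = 1.
Compare values at every candidate in [-5, 4]: P(-5) = -127/6, P(-2) = 4/3, P(1) = -19/6, P(4) = 58/3.
So the maximum is P(4) = 58/3.

58/3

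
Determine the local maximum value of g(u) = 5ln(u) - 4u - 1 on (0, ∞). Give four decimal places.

-4.8843

g'(u) = 5/u − 4 = 0 gives u = 5/4.
g''(u) = -5/u², which is negative for u > 0, so this is a local maximum.
g(5/4) = 5·ln(5/4) - 5 - 1 ≈ -4.8843.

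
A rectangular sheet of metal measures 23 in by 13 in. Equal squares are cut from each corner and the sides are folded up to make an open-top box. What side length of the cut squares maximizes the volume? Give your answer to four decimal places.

With cut size x, the volume is V(x) = x(23 − 2x)(13 − 2x) for 0 < x < 6.5.
V'(x) = 12x^2 − 144x + 299. Setting V'(x) = 0 gives x ≈ 2.6708 (the root in (0, 6.5)).
V''(x) = 24x − 144 is negative there, so this is the maximum; V ≈ 361.1859.

2.6708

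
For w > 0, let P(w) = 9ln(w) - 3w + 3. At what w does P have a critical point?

3

P'(w) = 9/w − 3 = 0 gives w = 3.
P''(w) = -9/w², which is negative for w > 0, so this is a local maximum.
P(3) = 9·ln(3) - 9 + 3 ≈ 3.8875.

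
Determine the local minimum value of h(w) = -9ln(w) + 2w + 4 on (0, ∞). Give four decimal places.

h'(w) = -9/w + 2 = 0 gives w = 9/2.
h''(w) = 9/w², which is positive for w > 0, so this is a local minimum.
h(9/2) = -9·ln(9/2) + 9 + 4 ≈ -0.5367.

-0.5367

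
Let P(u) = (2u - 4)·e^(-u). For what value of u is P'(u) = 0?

3

By the product rule, P'(u) = (-2u + 6)·e^(-u). Since e^(-u) > 0, the only critical point is u = 3.
P''(3) has the same sign as -2 < 0, so this is a local maximum.
P(3) = (2)·e^(-3) ≈ 0.0996.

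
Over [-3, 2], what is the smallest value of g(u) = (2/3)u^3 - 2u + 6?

-6

The derivative is 2u^2 - 2, which vanishes at u = -1 and u = 1.
Candidates: g(-3) = -6,  g(-1) = 22/3,  g(1) = 14/3,  g(2) = 22/3.
Hence the absolute minimum is -6 at u = -3.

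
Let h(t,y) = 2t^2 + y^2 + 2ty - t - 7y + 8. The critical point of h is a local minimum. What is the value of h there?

∂h/∂t = 4t + 2y - 1 = 0 and ∂h/∂y = 2t + 2y - 7 = 0, so (t, y) = (-3, 13/2).
The Hessian has h_{tt} = 4, h_{yy} = 2, h_{ty} = 2, giving D = 4 > 0 with h_{tt} > 0, so the point is a local minimum.
h(-3, 13/2) = -53/4.

-53/4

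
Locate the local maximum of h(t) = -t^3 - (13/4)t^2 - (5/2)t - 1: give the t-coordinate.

-1/2

Critical points: h'(t) = -3t^2 - (13/2)t - 5/2 vanishes at t = -5/3, -1/2.
h''(t) = -6t - 13/2. h''(-5/3) = 7/2 > 0 ⇒ local minimum; h''(-1/2) = -7/2 < 0 ⇒ local maximum.
Thus h has its local maximum at t = -1/2, with value -7/16.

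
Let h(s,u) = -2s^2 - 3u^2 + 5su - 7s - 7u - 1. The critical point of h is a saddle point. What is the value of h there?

∂h/∂s = -4s + 5u - 7 = 0 and ∂h/∂u = 5s - 6u - 7 = 0, so (s, u) = (77, 63).
The Hessian has h_{ss} = -4, h_{uu} = -6, h_{su} = 5, giving D = -1 < 0, so the point is a saddle point.
h(77, 63) = -491.

-491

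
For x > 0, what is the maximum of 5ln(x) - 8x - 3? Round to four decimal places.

-10.3500

f'(x) = 5/x − 8 = 0 gives x = 5/8.
f''(x) = -5/x², which is negative for x > 0, so this is a local maximum.
f(5/8) = 5·ln(5/8) - 5 - 3 ≈ -10.3500.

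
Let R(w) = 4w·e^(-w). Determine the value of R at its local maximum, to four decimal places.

1.4715

R'(w) = 4·e^(-w) + (4w)·(-1)·e^(-w) = (-4w + 4)·e^(-w). Since e^(-w) > 0, the only critical point is w = 1.
R''(1) has the same sign as -4 < 0, so this is a local maximum.
R(1) = (4)·e^(-1) ≈ 1.4715.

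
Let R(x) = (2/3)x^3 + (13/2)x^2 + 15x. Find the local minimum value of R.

Critical points: R'(x) = 2x^2 + 13x + 15 vanishes at x = -5, -3/2.
Since R''(x) = 4x + 13, we get R''(-5) = -7 < 0 ⇒ local maximum; R''(-3/2) = 7 > 0 ⇒ local minimum.
The local minimum is R(-3/2) = -81/8.

-81/8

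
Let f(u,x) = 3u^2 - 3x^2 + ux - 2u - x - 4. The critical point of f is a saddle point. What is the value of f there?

∂f/∂u = 6u + x - 2 = 0 and ∂f/∂x = u - 6x - 1 = 0, so (u, x) = (13/37, -4/37).
The Hessian has f_{uu} = 6, f_{xx} = -6, f_{ux} = 1, giving D = -37 < 0, so the point is a saddle point.
f(13/37, -4/37) = -159/37.

-159/37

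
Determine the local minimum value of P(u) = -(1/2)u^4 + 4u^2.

P'(u) = -2u^3 + 8u = 0 at u = -2, 0, 2.
Second-derivative test with P''(u) = -6u^2 + 8: P''(-2) = -16 < 0 ⇒ local maximum; P''(0) = 8 > 0 ⇒ local minimum; P''(2) = -16 < 0 ⇒ local maximum.
So the local minimum value is P(0) = 0.

0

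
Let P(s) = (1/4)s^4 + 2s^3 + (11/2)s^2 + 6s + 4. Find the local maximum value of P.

Critical points: P'(s) = s^3 + 6s^2 + 11s + 6 vanishes at s = -3, -2, -1.
Since P''(s) = 3s^2 + 12s + 11, we get P''(-3) = 2 > 0 ⇒ local minimum; P''(-2) = -1 < 0 ⇒ local maximum; P''(-1) = 2 > 0 ⇒ local minimum.
Thus P has its local maximum at s = -2, with value 2.

2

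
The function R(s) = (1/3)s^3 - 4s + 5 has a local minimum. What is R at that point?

-1/3

R'(s) = s^2 - 4 = 0 at s = -2, 2.
Since R''(s) = 2s, we get R''(-2) = -4 < 0 ⇒ local maximum; R''(2) = 4 > 0 ⇒ local minimum.
The local minimum is R(2) = -1/3.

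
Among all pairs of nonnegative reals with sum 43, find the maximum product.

With x + y = 43, the product is P(x) = x(43 − x).
P'(x) = 43 − 2x = 0 gives x = 43/2; P'' = −2 < 0, so this is the maximum.
P = 43/2·43/2 = 1849/4.

1849/4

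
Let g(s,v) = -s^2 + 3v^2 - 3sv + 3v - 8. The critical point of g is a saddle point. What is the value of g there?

-59/7

∂g/∂s = -2s - 3v = 0 and ∂g/∂v = -3s + 6v + 3 = 0, so (s, v) = (3/7, -2/7).
The Hessian has g_{ss} = -2, g_{vv} = 6, g_{sv} = -3, giving D = -21 < 0, so the point is a saddle point.
g(3/7, -2/7) = -59/7.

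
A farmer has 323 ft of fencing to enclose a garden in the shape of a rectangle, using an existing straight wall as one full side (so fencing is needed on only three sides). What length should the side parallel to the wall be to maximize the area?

Let the sides perpendicular to the wall have length x and the parallel side y, so 2x + y = 323 and the area is A = xy = x(323 − 2x).
A'(x) = 323 − 4x = 0 gives x = 323/4, and A''(x) = −4 < 0 confirms a maximum.
Then y = 323 − 2·323/4 = 323/2 and A = 104329/8.

323/2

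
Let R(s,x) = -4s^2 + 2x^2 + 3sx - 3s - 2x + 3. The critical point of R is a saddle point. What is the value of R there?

∂R/∂s = -8s + 3x - 3 = 0 and ∂R/∂x = 3s + 4x - 2 = 0, so (s, x) = (-6/41, 25/41).
The Hessian has R_{ss} = -8, R_{xx} = 4, R_{sx} = 3, giving D = -41 < 0, so the point is a saddle point.
R(-6/41, 25/41) = 107/41.

107/41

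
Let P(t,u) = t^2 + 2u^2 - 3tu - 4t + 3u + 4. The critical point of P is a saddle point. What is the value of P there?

∂P/∂t = 2t - 3u - 4 = 0 and ∂P/∂u = -3t + 4u + 3 = 0, so (t, u) = (-7, -6).
The Hessian has P_{tt} = 2, P_{uu} = 4, P_{tu} = -3, giving D = -1 < 0, so the point is a saddle point.
P(-7, -6) = 9.

9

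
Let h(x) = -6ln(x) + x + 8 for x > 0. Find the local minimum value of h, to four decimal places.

h'(x) = -6/x + 1 = 0 gives x = 6.
h''(x) = 6/x², which is positive for x > 0, so this is a local minimum.
h(6) = -6·ln(6) + 6 + 8 ≈ 3.2494.

3.2494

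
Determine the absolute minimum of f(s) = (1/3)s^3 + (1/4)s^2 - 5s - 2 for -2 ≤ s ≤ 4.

f'(s) = s^2 + (1/2)s - 5, whose only zero in [-2, 4] is s = 2.
Compare values at every candidate in [-2, 4]: f(-2) = 19/3; f(2) = -25/3; f(4) = 10/3.
The minimum over the interval is -25/3, attained at s = 2.

-25/3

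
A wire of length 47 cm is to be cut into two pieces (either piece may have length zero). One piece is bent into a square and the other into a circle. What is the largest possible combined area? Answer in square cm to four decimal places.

175.7866

Let x be the length used for the square. Square side x/4; circle radius (47−x)/(2π).
A(x) = (x/4)² + π·((47−x)/(2π))² = x²/16 + (47−x)²/(4π) for 0 ≤ x ≤ 47. A'(x) = x/8 − (47−x)/(2π) = 0 gives x = 4·47/(π+4) ≈ 26.3247.
A'' > 0, so the interior critical point is a minimum; the maximum is at an endpoint. A(0) = 175.7866 and A(47) = 138.0625, so the largest area is 175.7866.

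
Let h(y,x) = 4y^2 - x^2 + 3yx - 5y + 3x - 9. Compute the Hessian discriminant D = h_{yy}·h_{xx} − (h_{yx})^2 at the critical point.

∂h/∂y = 8y + 3x - 5 = 0 and ∂h/∂x = 3y - 2x + 3 = 0, so (y, x) = (1/25, 39/25).
The Hessian has h_{yy} = 8, h_{xx} = -2, h_{yx} = 3, giving D = -25 < 0, so the point is a saddle point.
D = (8)·(-2) − (3)^2 = -25.

-25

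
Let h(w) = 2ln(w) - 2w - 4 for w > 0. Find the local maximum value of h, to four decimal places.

-6.0000

h'(w) = 2/w − 2 = 0 gives w = 1.
h''(w) = -2/w², which is negative for w > 0, so this is a local maximum.
h(1) = 2·ln(1) - 2 - 4 ≈ -6.0000.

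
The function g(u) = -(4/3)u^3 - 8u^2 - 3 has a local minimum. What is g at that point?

g'(u) = -4u^2 - 16u. Setting g'(u) = 0 gives u ∈ {-4, 0}.
Since g''(u) = -8u - 16, we get g''(-4) = 16 > 0 ⇒ local minimum; g''(0) = -16 < 0 ⇒ local maximum.
The local minimum is g(-4) = -137/3.

-137/3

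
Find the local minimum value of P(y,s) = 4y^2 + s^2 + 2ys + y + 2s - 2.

∂P/∂y = 8y + 2s + 1 = 0 and ∂P/∂s = 2y + 2s + 2 = 0, so (y, s) = (1/6, -7/6).
The Hessian has P_{yy} = 8, P_{ss} = 2, P_{ys} = 2, giving D = 12 > 0 with P_{yy} > 0, so the point is a local minimum.
P(1/6, -7/6) = -37/12.

-37/12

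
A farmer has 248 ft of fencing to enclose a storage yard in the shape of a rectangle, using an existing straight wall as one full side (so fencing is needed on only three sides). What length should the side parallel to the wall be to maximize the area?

124

Let the sides perpendicular to the wall have length x and the parallel side y, so 2x + y = 248 and the area is A = xy = x(248 − 2x).
A'(x) = 248 − 4x = 0 gives x = 62, and A''(x) = −4 < 0 confirms a maximum.
Then y = 248 − 2·62 = 124 and A = 7688.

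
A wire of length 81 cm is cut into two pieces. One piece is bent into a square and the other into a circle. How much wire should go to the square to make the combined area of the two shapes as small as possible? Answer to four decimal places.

Let x be the length used for the square. Square side x/4; circle radius (81−x)/(2π).
A(x) = (x/4)² + π·((81−x)/(2π))² = x²/16 + (81−x)²/(4π) for 0 ≤ x ≤ 81. A'(x) = x/8 − (81−x)/(2π) = 0 gives x = 4·81/(π+4) ≈ 45.3680.
A'' = 1/8 + 1/(2π) > 0, so this gives the minimum combined area; x ≈ 45.3680 cm to the square.

45.3680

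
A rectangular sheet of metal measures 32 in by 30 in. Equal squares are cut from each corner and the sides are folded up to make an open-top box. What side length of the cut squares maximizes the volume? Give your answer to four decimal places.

5.1586

With cut size x, the volume is V(x) = x(32 − 2x)(30 − 2x) for 0 < x < 15.
V'(x) = 12x^2 − 248x + 960. Setting V'(x) = 0 gives x ≈ 5.1586 (the root in (0, 15)).
V''(x) = 24x − 248 is negative there, so this is the maximum; V ≈ 2201.5781.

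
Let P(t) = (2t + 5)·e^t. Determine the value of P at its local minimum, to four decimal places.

-0.0604

Differentiating with the product rule gives P'(t) = (2t + 7)·e^t. Since e^t > 0, the only critical point is t = -7/2.
P''(-7/2) has the same sign as 2 > 0, so this is a local minimum.
P(-7/2) = (-2)·e^(-7/2) ≈ -0.0604.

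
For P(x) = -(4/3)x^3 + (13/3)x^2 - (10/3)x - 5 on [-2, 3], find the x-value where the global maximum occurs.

-2

P'(x) = -4x^2 + (26/3)x - 10/3, which vanishes at x = 1/2 and x = 5/3.
Candidates: P(-2) = 89/3; P(1/2) = -23/4; P(5/3) = -380/81; P(3) = -12.
Hence the absolute maximum is 89/3 at x = -2.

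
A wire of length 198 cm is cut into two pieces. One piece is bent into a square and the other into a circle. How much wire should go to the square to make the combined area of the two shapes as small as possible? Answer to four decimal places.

110.8996

Let x be the length used for the square. Square side x/4; circle radius (198−x)/(2π).
A(x) = (x/4)² + π·((198−x)/(2π))² = x²/16 + (198−x)²/(4π) for 0 ≤ x ≤ 198. A'(x) = x/8 − (198−x)/(2π) = 0 gives x = 4·198/(π+4) ≈ 110.8996.
A'' = 1/8 + 1/(2π) > 0, so this gives the minimum combined area; x ≈ 110.8996 cm to the square.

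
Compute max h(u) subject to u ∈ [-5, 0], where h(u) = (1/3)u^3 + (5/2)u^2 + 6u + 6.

Differentiating, h'(u) = u^2 + 5u + 6; which vanishes at u = -3 and u = -2.
Evaluating at the critical points and endpoints: h(-5) = -19/6; h(-3) = 3/2; h(-2) = 4/3; h(0) = 6.
Hence the absolute maximum is 6 at u = 0.

6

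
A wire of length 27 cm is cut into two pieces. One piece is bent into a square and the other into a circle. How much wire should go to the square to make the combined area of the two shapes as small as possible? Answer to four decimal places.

Let x be the length used for the square. Square side x/4; circle radius (27−x)/(2π).
A(x) = (x/4)² + π·((27−x)/(2π))² = x²/16 + (27−x)²/(4π) for 0 ≤ x ≤ 27. A'(x) = x/8 − (27−x)/(2π) = 0 gives x = 4·27/(π+4) ≈ 15.1227.
A'' = 1/8 + 1/(2π) > 0, so this gives the minimum combined area; x ≈ 15.1227 cm to the square.

15.1227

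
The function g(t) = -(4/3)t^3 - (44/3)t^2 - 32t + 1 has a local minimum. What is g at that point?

g'(t) = -4t^2 - (88/3)t - 32 = 0 at t = -6, -4/3.
g''(t) = -8t - 88/3. g''(-6) = 56/3 > 0 ⇒ local minimum; g''(-4/3) = -56/3 < 0 ⇒ local maximum.
The local minimum is g(-6) = -47.

-47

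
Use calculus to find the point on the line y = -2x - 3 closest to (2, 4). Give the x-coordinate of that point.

Minimize D(x)^2 = (x - 2)^2 + (-2x - 7)^2.
d/dx[D^2] = 2(x - 2) + 2·(-2)·(-2x - 7) = 0 ⇒ x = -12/5.
Then y = 9/5 and the distance is √(121/5) ≈ 4.9193.

-12/5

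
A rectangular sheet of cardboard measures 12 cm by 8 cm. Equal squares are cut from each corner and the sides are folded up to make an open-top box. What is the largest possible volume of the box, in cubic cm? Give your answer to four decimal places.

With cut size x, the volume is V(x) = x(12 − 2x)(8 − 2x) for 0 < x < 4.
V'(x) = 12x^2 − 80x + 96. Setting V'(x) = 0 gives x ≈ 1.5695 (the root in (0, 4)).
V''(x) = 24x − 80 is negative there, so this is the maximum; V ≈ 67.6036.

67.6036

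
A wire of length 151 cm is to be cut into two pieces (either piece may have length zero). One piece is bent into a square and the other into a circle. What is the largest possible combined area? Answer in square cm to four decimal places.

Let x be the length used for the square. Square side x/4; circle radius (151−x)/(2π).
A(x) = (x/4)² + π·((151−x)/(2π))² = x²/16 + (151−x)²/(4π) for 0 ≤ x ≤ 151. A'(x) = x/8 − (151−x)/(2π) = 0 gives x = 4·151/(π+4) ≈ 84.5750.
A'' > 0, so the interior critical point is a minimum; the maximum is at an endpoint. A(0) = 1814.4459 and A(151) = 1425.0625, so the largest area is 1814.4459.

1814.4459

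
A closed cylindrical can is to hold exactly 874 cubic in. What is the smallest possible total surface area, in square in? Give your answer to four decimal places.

With radius r and height h, πr²h = 874 so h = 874/(πr²), and S(r) = 2πr² + 2πrh = 2πr² + 2·874/r.
S'(r) = 4πr − 2·874/r² = 0 ⇒ r³ = 874/(2π), so r ≈ 5.1814 and h = 2r ≈ 10.3627.
S''(r) = 4π + 4·874/r³ > 0, so this is the minimum; S ≈ 506.0446.

506.0446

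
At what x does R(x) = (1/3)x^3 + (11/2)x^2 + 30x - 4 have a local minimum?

-5

Critical points: R'(x) = x^2 + 11x + 30 vanishes at x = -6, -5.
Second-derivative test with R''(x) = 2x + 11: R''(-6) = -1 < 0 ⇒ local maximum; R''(-5) = 1 > 0 ⇒ local minimum.
So the local minimum value is R(-5) = -349/6.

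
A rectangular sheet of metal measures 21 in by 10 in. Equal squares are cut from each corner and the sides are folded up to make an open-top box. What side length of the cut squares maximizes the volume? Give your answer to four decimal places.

With cut size x, the volume is V(x) = x(21 − 2x)(10 − 2x) for 0 < x < 5.
V'(x) = 12x^2 − 124x + 210. Setting V'(x) = 0 gives x ≈ 2.1344 (the root in (0, 5)).
V''(x) = 24x − 124 is negative there, so this is the maximum; V ≈ 204.6673.

2.1344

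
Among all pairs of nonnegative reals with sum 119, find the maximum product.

14161/4

With x + y = 119, the product is P(x) = x(119 − x).
P'(x) = 119 − 2x = 0 gives x = 119/2; P'' = −2 < 0, so this is the maximum.
P = 119/2·119/2 = 14161/4.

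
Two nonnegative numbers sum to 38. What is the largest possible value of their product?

361

With x + y = 38, the product is P(x) = x(38 − x).
P'(x) = 38 − 2x = 0 gives x = 19; P'' = −2 < 0, so this is the maximum.
P = 19·19 = 361.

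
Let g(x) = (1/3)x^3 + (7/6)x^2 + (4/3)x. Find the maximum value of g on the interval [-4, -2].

-2/3

Differentiating, g'(x) = x^2 + (7/3)x + 4/3; which has no zeros in [-4, -2].
Compare values at every candidate in [-4, -2]: g(-4) = -8, g(-2) = -2/3.
The maximum over the interval is -2/3, attained at x = -2.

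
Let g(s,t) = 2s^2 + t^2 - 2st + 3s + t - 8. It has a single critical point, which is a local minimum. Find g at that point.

-49/4

∂g/∂s = 4s - 2t + 3 = 0 and ∂g/∂t = -2s + 2t + 1 = 0, so (s, t) = (-2, -5/2).
The Hessian has g_{ss} = 4, g_{tt} = 2, g_{st} = -2, giving D = 4 > 0 with g_{ss} > 0, so the point is a local minimum.
g(-2, -5/2) = -49/4.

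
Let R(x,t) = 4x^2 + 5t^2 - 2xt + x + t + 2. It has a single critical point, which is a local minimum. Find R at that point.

141/76

∂R/∂x = 8x - 2t + 1 = 0 and ∂R/∂t = -2x + 10t + 1 = 0, so (x, t) = (-3/19, -5/38).
The Hessian has R_{xx} = 8, R_{tt} = 10, R_{xt} = -2, giving D = 76 > 0 with R_{xx} > 0, so the point is a local minimum.
R(-3/19, -5/38) = 141/76.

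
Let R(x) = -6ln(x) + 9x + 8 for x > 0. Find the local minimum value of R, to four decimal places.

R'(x) = -6/x + 9 = 0 gives x = 2/3.
R''(x) = 6/x², which is positive for x > 0, so this is a local minimum.
R(2/3) = -6·ln(2/3) + 6 + 8 ≈ 16.4328.

16.4328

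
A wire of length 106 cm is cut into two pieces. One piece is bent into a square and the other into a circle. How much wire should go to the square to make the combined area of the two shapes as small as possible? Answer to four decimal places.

59.3705

Let x be the length used for the square. Square side x/4; circle radius (106−x)/(2π).
A(x) = (x/4)² + π·((106−x)/(2π))² = x²/16 + (106−x)²/(4π) for 0 ≤ x ≤ 106. A'(x) = x/8 − (106−x)/(2π) = 0 gives x = 4·106/(π+4) ≈ 59.3705.
A'' = 1/8 + 1/(2π) > 0, so this gives the minimum combined area; x ≈ 59.3705 cm to the square.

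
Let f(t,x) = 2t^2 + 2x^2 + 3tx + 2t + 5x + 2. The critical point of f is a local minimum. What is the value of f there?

∂f/∂t = 4t + 3x + 2 = 0 and ∂f/∂x = 3t + 4x + 5 = 0, so (t, x) = (1, -2).
The Hessian has f_{tt} = 4, f_{xx} = 4, f_{tx} = 3, giving D = 7 > 0 with f_{tt} > 0, so the point is a local minimum.
f(1, -2) = -2.

-2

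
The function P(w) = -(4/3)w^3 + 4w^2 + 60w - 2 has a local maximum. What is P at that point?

P'(w) = -4w^2 + 8w + 60. Setting P'(w) = 0 gives w ∈ {-3, 5}.
P''(w) = -8w + 8. P''(-3) = 32 > 0 ⇒ local minimum; P''(5) = -32 < 0 ⇒ local maximum.
Thus P has its local maximum at w = 5, with value 694/3.

694/3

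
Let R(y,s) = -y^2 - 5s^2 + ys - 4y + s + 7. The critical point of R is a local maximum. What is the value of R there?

∂R/∂y = -2y + s - 4 = 0 and ∂R/∂s = y - 10s + 1 = 0, so (y, s) = (-39/19, -2/19).
The Hessian has R_{yy} = -2, R_{ss} = -10, R_{ys} = 1, giving D = 19 > 0 with R_{yy} < 0, so the point is a local maximum.
R(-39/19, -2/19) = 210/19.

210/19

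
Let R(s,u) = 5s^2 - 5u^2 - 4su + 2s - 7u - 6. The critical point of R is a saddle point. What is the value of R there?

∂R/∂s = 10s - 4u + 2 = 0 and ∂R/∂u = -4s - 10u - 7 = 0, so (s, u) = (-12/29, -31/58).
The Hessian has R_{ss} = 10, R_{uu} = -10, R_{su} = -4, giving D = -116 < 0, so the point is a saddle point.
R(-12/29, -31/58) = -527/116.

-527/116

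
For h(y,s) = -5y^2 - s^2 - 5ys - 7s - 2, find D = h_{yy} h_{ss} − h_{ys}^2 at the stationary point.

∂h/∂y = -10y - 5s = 0 and ∂h/∂s = -5y - 2s - 7 = 0, so (y, s) = (-7, 14).
The Hessian has h_{yy} = -10, h_{ss} = -2, h_{ys} = -5, giving D = -5 < 0, so the point is a saddle point.
D = (-10)·(-2) − (-5)^2 = -5.

-5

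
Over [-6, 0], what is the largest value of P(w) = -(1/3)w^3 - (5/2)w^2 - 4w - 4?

2

P'(w) = -w^2 - 5w - 4, which vanishes at w = -4 and w = -1.
Evaluating at the critical points and endpoints: P(-6) = 2; P(-4) = -20/3; P(-1) = -13/6; P(0) = -4.
The maximum over the interval is 2, attained at w = -6.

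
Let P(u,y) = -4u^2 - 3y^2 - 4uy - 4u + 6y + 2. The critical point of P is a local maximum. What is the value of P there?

∂P/∂u = -8u - 4y - 4 = 0 and ∂P/∂y = -4u - 6y + 6 = 0, so (u, y) = (-3/2, 2).
The Hessian has P_{uu} = -8, P_{yy} = -6, P_{uy} = -4, giving D = 32 > 0 with P_{uu} < 0, so the point is a local maximum.
P(-3/2, 2) = 11.

11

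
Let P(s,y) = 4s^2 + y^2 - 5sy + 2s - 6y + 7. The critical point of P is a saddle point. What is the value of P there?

151/9

∂P/∂s = 8s - 5y + 2 = 0 and ∂P/∂y = -5s + 2y - 6 = 0, so (s, y) = (-26/9, -38/9).
The Hessian has P_{ss} = 8, P_{yy} = 2, P_{sy} = -5, giving D = -9 < 0, so the point is a saddle point.
P(-26/9, -38/9) = 151/9.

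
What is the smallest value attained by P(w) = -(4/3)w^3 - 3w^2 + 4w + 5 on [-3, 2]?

-29/3

The derivative is -4w^2 - 6w + 4, which vanishes at w = -2 and w = 1/2.
Candidates: P(-3) = 2,  P(-2) = -13/3,  P(1/2) = 73/12,  P(2) = -29/3.
So the minimum is P(2) = -29/3.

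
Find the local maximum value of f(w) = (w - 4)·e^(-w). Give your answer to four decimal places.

Differentiating with the product rule gives f'(w) = (-w + 5)·e^(-w). Since e^(-w) > 0, the only critical point is w = 5.
f''(5) has the same sign as -1 < 0, so this is a local maximum.
f(5) = (1)·e^(-5) ≈ 0.0067.

0.0067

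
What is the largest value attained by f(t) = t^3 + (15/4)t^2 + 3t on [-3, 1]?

The derivative is 3t^2 + (15/2)t + 3, which vanishes at t = -2 and t = -1/2.
Evaluating at the critical points and endpoints: f(-3) = -9/4, f(-2) = 1, f(-1/2) = -11/16, f(1) = 31/4.
The maximum over the interval is 31/4, attained at t = 1.

31/4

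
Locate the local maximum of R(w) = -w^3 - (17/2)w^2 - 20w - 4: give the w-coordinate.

Critical points: R'(w) = -3w^2 - 17w - 20 vanishes at w = -4, -5/3.
Second-derivative test with R''(w) = -6w - 17: R''(-4) = 7 > 0 ⇒ local minimum; R''(-5/3) = -7 < 0 ⇒ local maximum.
Thus R has its local maximum at w = -5/3, with value 559/54.

-5/3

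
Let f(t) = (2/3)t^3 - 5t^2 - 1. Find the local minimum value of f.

Critical points: f'(t) = 2t^2 - 10t vanishes at t = 0, 5.
Second-derivative test with f''(t) = 4t - 10: f''(0) = -10 < 0 ⇒ local maximum; f''(5) = 10 > 0 ⇒ local minimum.
So the local minimum value is f(5) = -128/3.

-128/3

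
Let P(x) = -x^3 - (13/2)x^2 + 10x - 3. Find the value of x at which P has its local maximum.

P'(x) = -3x^2 - 13x + 10. Setting P'(x) = 0 gives x ∈ {-5, 2/3}.
P''(x) = -6x - 13. P''(-5) = 17 > 0 ⇒ local minimum; P''(2/3) = -17 < 0 ⇒ local maximum.
The local maximum is P(2/3) = 13/27.

2/3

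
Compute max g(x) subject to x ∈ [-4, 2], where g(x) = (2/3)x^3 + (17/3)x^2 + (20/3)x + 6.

g'(x) = 2x^2 + (34/3)x + 20/3, whose only zero in [-4, 2] is x = -2/3.
Candidates: g(-4) = 82/3,  g(-2/3) = 314/81,  g(2) = 142/3.
Hence the absolute maximum is 142/3 at x = 2.

142/3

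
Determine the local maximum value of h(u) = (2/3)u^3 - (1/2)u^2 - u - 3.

h'(u) = 2u^2 - u - 1. Setting h'(u) = 0 gives u ∈ {-1/2, 1}.
h''(u) = 4u - 1. h''(-1/2) = -3 < 0 ⇒ local maximum; h''(1) = 3 > 0 ⇒ local minimum.
The local maximum is h(-1/2) = -65/24.

-65/24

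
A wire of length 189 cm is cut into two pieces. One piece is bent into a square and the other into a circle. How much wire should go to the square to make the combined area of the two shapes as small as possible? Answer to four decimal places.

105.8587

Let x be the length used for the square. Square side x/4; circle radius (189−x)/(2π).
A(x) = (x/4)² + π·((189−x)/(2π))² = x²/16 + (189−x)²/(4π) for 0 ≤ x ≤ 189. A'(x) = x/8 − (189−x)/(2π) = 0 gives x = 4·189/(π+4) ≈ 105.8587.
A'' = 1/8 + 1/(2π) > 0, so this gives the minimum combined area; x ≈ 105.8587 cm to the square.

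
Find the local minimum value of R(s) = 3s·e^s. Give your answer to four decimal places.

-1.1036

Differentiating with the product rule gives R'(s) = (3s + 3)·e^s. Since e^s > 0, the only critical point is s = -1.
R''(-1) has the same sign as 3 > 0, so this is a local minimum.
R(-1) = (-3)·e^(-1) ≈ -1.1036.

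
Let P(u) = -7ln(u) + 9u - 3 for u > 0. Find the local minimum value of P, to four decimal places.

P'(u) = -7/u + 9 = 0 gives u = 7/9.
P''(u) = 7/u², which is positive for u > 0, so this is a local minimum.
P(7/9) = -7·ln(7/9) + 7 - 3 ≈ 5.7592.

5.7592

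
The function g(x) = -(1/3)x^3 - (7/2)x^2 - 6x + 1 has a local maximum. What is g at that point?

23/6

Critical points: g'(x) = -x^2 - 7x - 6 vanishes at x = -6, -1.
g''(x) = -2x - 7. g''(-6) = 5 > 0 ⇒ local minimum; g''(-1) = -5 < 0 ⇒ local maximum.
The local maximum is g(-1) = 23/6.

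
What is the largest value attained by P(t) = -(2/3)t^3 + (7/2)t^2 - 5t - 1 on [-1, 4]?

P'(t) = -2t^2 + 7t - 5, which vanishes at t = 1 and t = 5/2.
Candidates: P(-1) = 49/6, P(1) = -19/6, P(5/2) = -49/24, P(4) = -23/3.
So the maximum is P(-1) = 49/6.

49/6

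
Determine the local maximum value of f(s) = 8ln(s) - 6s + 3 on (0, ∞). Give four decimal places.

f'(s) = 8/s − 6 = 0 gives s = 4/3.
f''(s) = -8/s², which is negative for s > 0, so this is a local maximum.
f(4/3) = 8·ln(4/3) - 8 + 3 ≈ -2.6985.

-2.6985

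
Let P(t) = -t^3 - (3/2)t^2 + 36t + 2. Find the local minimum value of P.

P'(t) = -3t^2 - 3t + 36 = 0 at t = -4, 3.
Second-derivative test with P''(t) = -6t - 3: P''(-4) = 21 > 0 ⇒ local minimum; P''(3) = -21 < 0 ⇒ local maximum.
Thus P has its local minimum at t = -4, with value -102.

-102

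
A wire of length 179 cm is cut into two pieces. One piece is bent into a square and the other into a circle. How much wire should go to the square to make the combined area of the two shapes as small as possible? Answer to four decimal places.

100.2577

Let x be the length used for the square. Square side x/4; circle radius (179−x)/(2π).
A(x) = (x/4)² + π·((179−x)/(2π))² = x²/16 + (179−x)²/(4π) for 0 ≤ x ≤ 179. A'(x) = x/8 − (179−x)/(2π) = 0 gives x = 4·179/(π+4) ≈ 100.2577.
A'' = 1/8 + 1/(2π) > 0, so this gives the minimum combined area; x ≈ 100.2577 cm to the square.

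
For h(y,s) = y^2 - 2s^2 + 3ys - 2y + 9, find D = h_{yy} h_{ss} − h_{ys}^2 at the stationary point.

-17

∂h/∂y = 2y + 3s - 2 = 0 and ∂h/∂s = 3y - 4s = 0, so (y, s) = (8/17, 6/17).
The Hessian has h_{yy} = 2, h_{ss} = -4, h_{ys} = 3, giving D = -17 < 0, so the point is a saddle point.
D = (2)·(-4) − (3)^2 = -17.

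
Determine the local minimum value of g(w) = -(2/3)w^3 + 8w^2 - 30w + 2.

Critical points: g'(w) = -2w^2 + 16w - 30 vanishes at w = 3, 5.
Since g''(w) = -4w + 16, we get g''(3) = 4 > 0 ⇒ local minimum; g''(5) = -4 < 0 ⇒ local maximum.
So the local minimum value is g(3) = -34.

-34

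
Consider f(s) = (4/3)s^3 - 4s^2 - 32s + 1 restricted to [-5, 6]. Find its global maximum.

The derivative is 4s^2 - 8s - 32, which vanishes at s = -2 and s = 4.
Compare values at every candidate in [-5, 6]: f(-5) = -317/3,  f(-2) = 115/3,  f(4) = -317/3,  f(6) = -47.
The maximum over the interval is 115/3, attained at s = -2.

115/3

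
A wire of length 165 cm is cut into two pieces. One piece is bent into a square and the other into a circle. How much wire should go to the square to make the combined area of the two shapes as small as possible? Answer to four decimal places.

Let x be the length used for the square. Square side x/4; circle radius (165−x)/(2π).
A(x) = (x/4)² + π·((165−x)/(2π))² = x²/16 + (165−x)²/(4π) for 0 ≤ x ≤ 165. A'(x) = x/8 − (165−x)/(2π) = 0 gives x = 4·165/(π+4) ≈ 92.4164.
A'' = 1/8 + 1/(2π) > 0, so this gives the minimum combined area; x ≈ 92.4164 cm to the square.

92.4164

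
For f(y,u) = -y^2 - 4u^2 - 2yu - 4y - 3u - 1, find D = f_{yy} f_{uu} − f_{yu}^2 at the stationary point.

12

∂f/∂y = -2y - 2u - 4 = 0 and ∂f/∂u = -2y - 8u - 3 = 0, so (y, u) = (-13/6, 1/6).
The Hessian has f_{yy} = -2, f_{uu} = -8, f_{yu} = -2, giving D = 12 > 0 with f_{yy} < 0, so the point is a local maximum.
D = (-2)·(-8) − (-2)^2 = 12.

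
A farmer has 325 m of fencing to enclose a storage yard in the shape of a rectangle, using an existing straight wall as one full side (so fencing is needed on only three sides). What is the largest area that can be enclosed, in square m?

105625/8

Let the sides perpendicular to the wall have length x and the parallel side y, so 2x + y = 325 and the area is A = xy = x(325 − 2x).
A'(x) = 325 − 4x = 0 gives x = 325/4, and A''(x) = −4 < 0 confirms a maximum.
Then y = 325 − 2·325/4 = 325/2 and A = 105625/8.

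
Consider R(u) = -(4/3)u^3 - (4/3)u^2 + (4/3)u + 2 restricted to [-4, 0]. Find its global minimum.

R'(u) = -4u^2 - (8/3)u + 4/3, whose only zero in [-4, 0] is u = -1.
Evaluating at the critical points and endpoints: R(-4) = 182/3,  R(-1) = 2/3,  R(0) = 2.
The minimum over the interval is 2/3, attained at u = -1.

2/3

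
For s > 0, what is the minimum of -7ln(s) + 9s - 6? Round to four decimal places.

2.7592

f'(s) = -7/s + 9 = 0 gives s = 7/9.
f''(s) = 7/s², which is positive for s > 0, so this is a local minimum.
f(7/9) = -7·ln(7/9) + 7 - 6 ≈ 2.7592.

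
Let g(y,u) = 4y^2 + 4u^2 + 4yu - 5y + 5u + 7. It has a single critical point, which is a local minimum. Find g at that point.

3/4

∂g/∂y = 8y + 4u - 5 = 0 and ∂g/∂u = 4y + 8u + 5 = 0, so (y, u) = (5/4, -5/4).
The Hessian has g_{yy} = 8, g_{uu} = 8, g_{yu} = 4, giving D = 48 > 0 with g_{yy} > 0, so the point is a local minimum.
g(5/4, -5/4) = 3/4.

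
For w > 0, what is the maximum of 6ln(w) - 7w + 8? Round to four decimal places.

1.0751

R'(w) = 6/w − 7 = 0 gives w = 6/7.
R''(w) = -6/w², which is negative for w > 0, so this is a local maximum.
R(6/7) = 6·ln(6/7) - 6 + 8 ≈ 1.0751.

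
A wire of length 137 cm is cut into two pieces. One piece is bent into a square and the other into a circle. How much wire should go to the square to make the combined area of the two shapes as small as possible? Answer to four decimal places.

Let x be the length used for the square. Square side x/4; circle radius (137−x)/(2π).
A(x) = (x/4)² + π·((137−x)/(2π))² = x²/16 + (137−x)²/(4π) for 0 ≤ x ≤ 137. A'(x) = x/8 − (137−x)/(2π) = 0 gives x = 4·137/(π+4) ≈ 76.7336.
A'' = 1/8 + 1/(2π) > 0, so this gives the minimum combined area; x ≈ 76.7336 cm to the square.

76.7336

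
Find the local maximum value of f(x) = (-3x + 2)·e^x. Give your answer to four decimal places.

2.1496

f'(x) = (-3)·e^x + (-3x + 2)·1·e^x = (-3x - 1)·e^x. Since e^x > 0, the only critical point is x = -1/3.
f''(-1/3) has the same sign as -3 < 0, so this is a local maximum.
f(-1/3) = (3)·e^(-1/3) ≈ 2.1496.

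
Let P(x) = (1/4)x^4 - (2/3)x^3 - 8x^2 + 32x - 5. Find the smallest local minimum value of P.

P'(x) = x^3 - 2x^2 - 16x + 32 = 0 at x = -4, 2, 4.
Since P''(x) = 3x^2 - 4x - 16, we get P''(-4) = 48 > 0 ⇒ local minimum; P''(2) = -12 < 0 ⇒ local maximum; P''(4) = 16 > 0 ⇒ local minimum.
The smallest local minimum is P(-4) = -463/3.

-463/3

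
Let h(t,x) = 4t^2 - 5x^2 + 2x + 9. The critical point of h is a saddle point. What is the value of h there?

∂h/∂t = 8t = 0 and ∂h/∂x = -10x + 2 = 0, so (t, x) = (0, 1/5).
The Hessian has h_{tt} = 8, h_{xx} = -10, h_{tx} = 0, giving D = -80 < 0, so the point is a saddle point.
h(0, 1/5) = 46/5.

46/5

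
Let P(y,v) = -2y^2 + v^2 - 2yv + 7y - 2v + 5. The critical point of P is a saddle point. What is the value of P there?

∂P/∂y = -4y - 2v + 7 = 0 and ∂P/∂v = -2y + 2v - 2 = 0, so (y, v) = (5/6, 11/6).
The Hessian has P_{yy} = -4, P_{vv} = 2, P_{yv} = -2, giving D = -12 < 0, so the point is a saddle point.
P(5/6, 11/6) = 73/12.

73/12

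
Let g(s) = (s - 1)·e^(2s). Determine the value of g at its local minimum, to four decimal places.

-1.3591

By the product rule, g'(s) = (2s - 1)·e^(2s). Since e^(2s) > 0, the only critical point is s = 1/2.
g''(1/2) has the same sign as 2 > 0, so this is a local minimum.
g(1/2) = (-1/2)·e^(1) ≈ -1.3591.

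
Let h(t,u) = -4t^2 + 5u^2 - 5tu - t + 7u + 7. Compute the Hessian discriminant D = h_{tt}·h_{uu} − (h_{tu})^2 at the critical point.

-105

∂h/∂t = -8t - 5u - 1 = 0 and ∂h/∂u = -5t + 10u + 7 = 0, so (t, u) = (5/21, -61/105).
The Hessian has h_{tt} = -8, h_{uu} = 10, h_{tu} = -5, giving D = -105 < 0, so the point is a saddle point.
D = (-8)·(10) − (-5)^2 = -105.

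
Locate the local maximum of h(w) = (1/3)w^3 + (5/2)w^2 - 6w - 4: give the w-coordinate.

h'(w) = w^2 + 5w - 6. Setting h'(w) = 0 gives w ∈ {-6, 1}.
Second-derivative test with h''(w) = 2w + 5: h''(-6) = -7 < 0 ⇒ local maximum; h''(1) = 7 > 0 ⇒ local minimum.
The local maximum is h(-6) = 50.

-6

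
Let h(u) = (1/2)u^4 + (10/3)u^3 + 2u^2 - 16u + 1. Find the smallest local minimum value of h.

-55/6

h'(u) = 2u^3 + 10u^2 + 4u - 16 = 0 at u = -4, -2, 1.
Since h''(u) = 6u^2 + 20u + 4, we get h''(-4) = 20 > 0 ⇒ local minimum; h''(-2) = -12 < 0 ⇒ local maximum; h''(1) = 30 > 0 ⇒ local minimum.
So the smallest local minimum value is h(1) = -55/6.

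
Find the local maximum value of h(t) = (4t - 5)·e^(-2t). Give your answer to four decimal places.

0.0604

By the product rule, h'(t) = (-8t + 14)·e^(-2t). Since e^(-2t) > 0, the only critical point is t = 7/4.
h''(7/4) has the same sign as -8 < 0, so this is a local maximum.
h(7/4) = (2)·e^(-7/2) ≈ 0.0604.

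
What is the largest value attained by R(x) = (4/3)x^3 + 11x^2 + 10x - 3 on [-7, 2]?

215/3

Differentiating, R'(x) = 4x^2 + 22x + 10; which vanishes at x = -5 and x = -1/2.
Evaluating at the critical points and endpoints: R(-7) = 26/3, R(-5) = 166/3, R(-1/2) = -65/12, R(2) = 215/3.
The maximum over the interval is 215/3, attained at x = 2.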